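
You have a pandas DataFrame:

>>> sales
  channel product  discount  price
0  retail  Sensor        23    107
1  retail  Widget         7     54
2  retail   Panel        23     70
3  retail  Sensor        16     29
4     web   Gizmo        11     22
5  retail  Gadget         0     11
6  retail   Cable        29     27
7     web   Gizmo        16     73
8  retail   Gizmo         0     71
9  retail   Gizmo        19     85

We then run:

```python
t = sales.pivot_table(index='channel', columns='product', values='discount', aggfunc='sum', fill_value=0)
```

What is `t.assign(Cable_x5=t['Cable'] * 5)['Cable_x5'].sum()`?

145

pivot: rows=channel, cols=product, sum(discount):
product  Cable  Gadget  Gizmo  Panel  Sensor  Widget
channel                                             
retail      29       0     19     23      39       7
web          0       0     27      0       0       0
add column Cable_x5 = t['Cable'] * 5:
product  Cable  Gadget  Gizmo  Panel  Sensor  Widget  Cable_x5
channel                                                       
retail      29       0     19     23      39       7       145
web          0       0     27      0       0       0         0
The sum of column 'Cable_x5' is 145.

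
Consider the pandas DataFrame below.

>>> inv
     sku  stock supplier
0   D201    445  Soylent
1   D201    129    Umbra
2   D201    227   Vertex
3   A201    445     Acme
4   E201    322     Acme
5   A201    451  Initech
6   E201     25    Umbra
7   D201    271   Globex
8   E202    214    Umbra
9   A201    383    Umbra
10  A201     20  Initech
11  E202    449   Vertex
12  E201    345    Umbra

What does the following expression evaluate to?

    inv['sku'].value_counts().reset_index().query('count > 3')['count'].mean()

value_counts of sku:
sku
D201    4
A201    4
E201    3
E202    2
Name: count, dtype: int64
reset_index():
    sku  count
0  D201      4
1  A201      4
2  E201      3
3  E202      2
filter rows where count > 3:
    sku  count
0  D201      4
1  A201      4
mean of column 'count' → 4.0

4.0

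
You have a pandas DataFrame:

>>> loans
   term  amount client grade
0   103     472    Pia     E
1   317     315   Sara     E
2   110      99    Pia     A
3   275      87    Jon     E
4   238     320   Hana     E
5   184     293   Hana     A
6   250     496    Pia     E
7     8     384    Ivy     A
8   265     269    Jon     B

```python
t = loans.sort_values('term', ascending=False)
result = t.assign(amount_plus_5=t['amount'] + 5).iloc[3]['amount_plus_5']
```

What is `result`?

sort by term descending:
   term  amount client grade
1   317     315   Sara     E
3   275      87    Jon     E
8   265     269    Jon     B
6   250     496    Pia     E
4   238     320   Hana     E
5   184     293   Hana     A
2   110      99    Pia     A
0   103     472    Pia     E
7     8     384    Ivy     A
add column amount_plus_5 = t['amount'] + 5:
   term  amount client grade  amount_plus_5
1   317     315   Sara     E            320
3   275      87    Jon     E             92
8   265     269    Jon     B            274
6   250     496    Pia     E            501
4   238     320   Hana     E            325
5   184     293   Hana     A            298
2   110      99    Pia     A            104
0   103     472    Pia     E            477
7     8     384    Ivy     A            389
Then the value at position 3, column 'amount_plus_5': 501

501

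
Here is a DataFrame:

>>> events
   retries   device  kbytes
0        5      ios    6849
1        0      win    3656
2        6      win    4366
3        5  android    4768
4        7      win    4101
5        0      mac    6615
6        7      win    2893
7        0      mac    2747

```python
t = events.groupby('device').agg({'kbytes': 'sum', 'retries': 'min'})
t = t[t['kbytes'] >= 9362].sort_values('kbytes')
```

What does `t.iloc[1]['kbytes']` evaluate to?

15016

group by device: sum(kbytes), min(retries):
         kbytes  retries
device                  
android    4768        5
ios        6849        5
mac        9362        0
win       15016        0
filter rows where kbytes >= 9362:
        kbytes  retries
device                 
mac       9362        0
win      15016        0
sort by kbytes:
        kbytes  retries
device                 
mac       9362        0
win      15016        0
Hence 15016.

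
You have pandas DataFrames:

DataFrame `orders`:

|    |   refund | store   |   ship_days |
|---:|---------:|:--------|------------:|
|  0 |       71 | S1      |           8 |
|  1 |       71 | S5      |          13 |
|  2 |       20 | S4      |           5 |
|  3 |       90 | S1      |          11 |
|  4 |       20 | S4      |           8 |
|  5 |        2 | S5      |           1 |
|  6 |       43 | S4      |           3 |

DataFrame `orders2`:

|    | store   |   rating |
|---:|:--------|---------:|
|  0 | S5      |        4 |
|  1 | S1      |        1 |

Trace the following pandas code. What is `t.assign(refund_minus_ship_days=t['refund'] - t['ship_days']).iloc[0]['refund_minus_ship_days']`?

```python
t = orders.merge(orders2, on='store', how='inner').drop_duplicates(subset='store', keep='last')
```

merge on 'store' (how='inner') → 4 rows:
   refund store  ship_days  rating
0      71    S1          8       1
1      71    S5         13       4
2      90    S1         11       1
3       2    S5          1       4
drop duplicate store (keep=last):
   refund store  ship_days  rating
2      90    S1         11       1
3       2    S5          1       4
add column refund_minus_ship_days = t['refund'] - t['ship_days']:
   refund store  ship_days  rating  refund_minus_ship_days
2      90    S1         11       1                      79
3       2    S5          1       4                       1

79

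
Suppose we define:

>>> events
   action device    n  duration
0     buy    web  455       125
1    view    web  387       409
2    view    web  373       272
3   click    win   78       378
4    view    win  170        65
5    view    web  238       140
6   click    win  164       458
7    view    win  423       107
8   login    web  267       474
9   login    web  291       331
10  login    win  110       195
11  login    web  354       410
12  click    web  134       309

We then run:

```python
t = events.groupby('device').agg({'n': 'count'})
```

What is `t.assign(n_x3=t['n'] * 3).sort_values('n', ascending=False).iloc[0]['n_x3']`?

24

group by device, count of n:
        n
device   
web     8
win     5
add column n_x3 = t['n'] * 3:
        n  n_x3
device         
web     8    24
win     5    15
sort by n descending:
        n  n_x3
device         
web     8    24
win     5    15
Hence 24.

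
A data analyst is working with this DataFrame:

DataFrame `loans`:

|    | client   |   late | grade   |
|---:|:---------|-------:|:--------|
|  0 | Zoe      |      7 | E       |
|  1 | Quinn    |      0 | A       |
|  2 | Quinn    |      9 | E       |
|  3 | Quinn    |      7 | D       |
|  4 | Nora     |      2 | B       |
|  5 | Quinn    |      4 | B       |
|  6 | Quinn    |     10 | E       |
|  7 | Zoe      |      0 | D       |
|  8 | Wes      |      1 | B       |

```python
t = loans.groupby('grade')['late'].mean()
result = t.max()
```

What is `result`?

8.66666666667

group by grade, mean of late:
grade
A    0.000000
B    2.333333
D    3.500000
E    8.666667
Name: late, dtype: float64
So max() = 8.66666666667.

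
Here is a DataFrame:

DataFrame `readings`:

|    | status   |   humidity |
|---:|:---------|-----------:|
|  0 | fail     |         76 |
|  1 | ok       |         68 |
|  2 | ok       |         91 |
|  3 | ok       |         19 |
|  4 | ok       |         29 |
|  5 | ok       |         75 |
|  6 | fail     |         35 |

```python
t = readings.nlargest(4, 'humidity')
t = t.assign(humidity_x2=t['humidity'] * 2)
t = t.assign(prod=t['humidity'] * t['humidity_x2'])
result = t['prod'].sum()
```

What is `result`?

take 4 rows with largest humidity:
  status  humidity
2     ok        91
0   fail        76
5     ok        75
1     ok        68
add column humidity_x2 = t['humidity'] * 2:
  status  humidity  humidity_x2
2     ok        91          182
0   fail        76          152
5     ok        75          150
1     ok        68          136
add column prod = t['humidity'] * t['humidity_x2']:
  status  humidity  humidity_x2   prod
2     ok        91          182  16562
0   fail        76          152  11552
5     ok        75          150  11250
1     ok        68          136   9248

48612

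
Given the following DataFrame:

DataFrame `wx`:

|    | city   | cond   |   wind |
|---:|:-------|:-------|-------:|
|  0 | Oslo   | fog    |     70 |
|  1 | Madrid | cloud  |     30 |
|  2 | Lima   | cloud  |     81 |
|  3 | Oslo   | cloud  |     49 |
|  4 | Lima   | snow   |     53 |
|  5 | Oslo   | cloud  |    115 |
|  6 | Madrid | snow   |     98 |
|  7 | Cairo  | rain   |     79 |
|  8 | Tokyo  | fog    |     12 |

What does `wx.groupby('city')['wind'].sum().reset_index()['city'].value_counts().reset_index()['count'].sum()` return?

5

group by city, sum of wind:
city
Cairo      79
Lima      134
Madrid    128
Oslo      234
Tokyo      12
Name: wind, dtype: int64
reset_index():
     city  wind
0   Cairo    79
1    Lima   134
2  Madrid   128
3    Oslo   234
4   Tokyo    12
value_counts of city:
city
Cairo     1
Lima      1
Madrid    1
Oslo      1
Tokyo     1
Name: count, dtype: int64
reset_index():
     city  count
0   Cairo      1
1    Lima      1
2  Madrid      1
3    Oslo      1
4   Tokyo      1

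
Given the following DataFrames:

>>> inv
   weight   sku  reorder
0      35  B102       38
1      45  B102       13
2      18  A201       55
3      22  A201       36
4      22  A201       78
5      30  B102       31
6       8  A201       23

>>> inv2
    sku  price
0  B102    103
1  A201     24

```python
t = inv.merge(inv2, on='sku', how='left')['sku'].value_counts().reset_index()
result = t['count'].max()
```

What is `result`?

merge on 'sku' (how='left') → 7 rows:
   weight   sku  reorder  price
0      35  B102       38    103
1      45  B102       13    103
2      18  A201       55     24
3      22  A201       36     24
4      22  A201       78     24
5      30  B102       31    103
6       8  A201       23     24
value_counts of sku:
sku
A201    4
B102    3
Name: count, dtype: int64
reset_index():
    sku  count
0  A201      4
1  B102      3
Then the max of column 'count': 4

4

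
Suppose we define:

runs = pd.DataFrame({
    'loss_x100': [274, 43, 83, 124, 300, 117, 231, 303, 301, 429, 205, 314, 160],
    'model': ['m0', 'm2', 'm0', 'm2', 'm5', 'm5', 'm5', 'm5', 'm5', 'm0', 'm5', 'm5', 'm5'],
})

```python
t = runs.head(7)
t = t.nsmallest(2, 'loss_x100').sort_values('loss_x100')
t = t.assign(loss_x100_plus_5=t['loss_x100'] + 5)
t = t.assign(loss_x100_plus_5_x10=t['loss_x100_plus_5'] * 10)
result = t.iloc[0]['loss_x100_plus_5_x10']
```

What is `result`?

take first 7 rows:
   loss_x100 model
0        274    m0
1         43    m2
2         83    m0
3        124    m2
4        300    m5
5        117    m5
6        231    m5
take 2 rows with smallest loss_x100:
   loss_x100 model
1         43    m2
2         83    m0
sort by loss_x100:
   loss_x100 model
1         43    m2
2         83    m0
add column loss_x100_plus_5 = t['loss_x100'] + 5:
   loss_x100 model  loss_x100_plus_5
1         43    m2                48
2         83    m0                88
add column loss_x100_plus_5_x10 = t['loss_x100_plus_5'] * 10:
   loss_x100 model  loss_x100_plus_5  loss_x100_plus_5_x10
1         43    m2                48                   480
2         83    m0                88                   880
So iloc[0]['loss_x100_plus_5_x10'] = 480.

480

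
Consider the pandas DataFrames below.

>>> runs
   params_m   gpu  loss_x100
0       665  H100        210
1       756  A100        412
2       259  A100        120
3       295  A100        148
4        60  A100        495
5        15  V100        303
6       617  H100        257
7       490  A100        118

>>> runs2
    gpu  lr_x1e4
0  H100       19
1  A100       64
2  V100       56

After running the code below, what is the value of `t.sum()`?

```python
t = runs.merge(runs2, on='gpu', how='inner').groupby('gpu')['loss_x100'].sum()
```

merge on 'gpu' (how='inner') → 8 rows:
   params_m   gpu  loss_x100  lr_x1e4
0       665  H100        210       19
1       756  A100        412       64
2       259  A100        120       64
3       295  A100        148       64
4        60  A100        495       64
5        15  V100        303       56
6       617  H100        257       19
7       490  A100        118       64
group by gpu, sum of loss_x100:
gpu
A100    1293
H100     467
V100     303
Name: loss_x100, dtype: int64
Hence 2063.

2063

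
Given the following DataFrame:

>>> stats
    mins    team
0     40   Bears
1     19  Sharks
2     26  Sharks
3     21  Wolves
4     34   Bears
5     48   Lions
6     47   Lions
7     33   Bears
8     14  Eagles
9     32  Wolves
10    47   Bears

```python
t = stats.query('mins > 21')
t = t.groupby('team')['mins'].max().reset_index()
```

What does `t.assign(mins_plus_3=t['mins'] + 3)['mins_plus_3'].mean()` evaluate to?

filter rows where mins > 21:
    mins    team
0     40   Bears
2     26  Sharks
4     34   Bears
5     48   Lions
6     47   Lions
7     33   Bears
9     32  Wolves
10    47   Bears
group by team, max of mins:
team
Bears     47
Lions     48
Sharks    26
Wolves    32
Name: mins, dtype: int64
reset_index():
     team  mins
0   Bears    47
1   Lions    48
2  Sharks    26
3  Wolves    32
add column mins_plus_3 = t['mins'] + 3:
     team  mins  mins_plus_3
0   Bears    47           50
1   Lions    48           51
2  Sharks    26           29
3  Wolves    32           35
The mean of column 'mins_plus_3' is 41.25.

41.25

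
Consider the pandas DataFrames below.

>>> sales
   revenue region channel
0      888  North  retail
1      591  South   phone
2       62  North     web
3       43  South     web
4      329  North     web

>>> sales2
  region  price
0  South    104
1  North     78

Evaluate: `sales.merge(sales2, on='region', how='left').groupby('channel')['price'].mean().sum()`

merge on 'region' (how='left') → 5 rows:
   revenue region channel  price
0      888  North  retail     78
1      591  South   phone    104
2       62  North     web     78
3       43  South     web    104
4      329  North     web     78
group by channel, mean of price:
channel
phone     104.000000
retail     78.000000
web        86.666667
Name: price, dtype: float64
So sum() = 268.666666667.

268.666666667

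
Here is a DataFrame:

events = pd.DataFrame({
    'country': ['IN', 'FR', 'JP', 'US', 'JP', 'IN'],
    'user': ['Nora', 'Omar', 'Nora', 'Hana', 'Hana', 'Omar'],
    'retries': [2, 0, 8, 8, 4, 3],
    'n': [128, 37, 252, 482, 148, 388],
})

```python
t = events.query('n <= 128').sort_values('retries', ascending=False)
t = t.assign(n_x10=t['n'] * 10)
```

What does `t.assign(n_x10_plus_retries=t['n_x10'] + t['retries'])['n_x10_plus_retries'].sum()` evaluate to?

filter rows where n <= 128:
  country  user  retries    n
0      IN  Nora        2  128
1      FR  Omar        0   37
sort by retries descending:
  country  user  retries    n
0      IN  Nora        2  128
1      FR  Omar        0   37
add column n_x10 = t['n'] * 10:
  country  user  retries    n  n_x10
0      IN  Nora        2  128   1280
1      FR  Omar        0   37    370
add column n_x10_plus_retries = t['n_x10'] + t['retries']:
  country  user  retries    n  n_x10  n_x10_plus_retries
0      IN  Nora        2  128   1280                1282
1      FR  Omar        0   37    370                 370
Then the sum of column 'n_x10_plus_retries': 1652

1652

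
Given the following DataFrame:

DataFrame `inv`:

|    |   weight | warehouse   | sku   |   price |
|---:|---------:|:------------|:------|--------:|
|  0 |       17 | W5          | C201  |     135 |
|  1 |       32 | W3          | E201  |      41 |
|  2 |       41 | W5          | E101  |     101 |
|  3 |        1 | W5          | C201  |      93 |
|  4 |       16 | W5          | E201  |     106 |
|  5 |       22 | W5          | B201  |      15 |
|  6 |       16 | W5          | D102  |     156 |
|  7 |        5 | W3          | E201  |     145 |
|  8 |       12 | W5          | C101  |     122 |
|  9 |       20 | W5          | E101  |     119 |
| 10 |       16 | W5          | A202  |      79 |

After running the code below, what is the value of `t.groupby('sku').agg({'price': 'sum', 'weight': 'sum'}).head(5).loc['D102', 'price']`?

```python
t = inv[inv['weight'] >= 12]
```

156

filter rows where weight >= 12:
    weight warehouse   sku  price
0       17        W5  C201    135
1       32        W3  E201     41
2       41        W5  E101    101
4       16        W5  E201    106
5       22        W5  B201     15
6       16        W5  D102    156
8       12        W5  C101    122
9       20        W5  E101    119
10      16        W5  A202     79
group by sku: sum(price), sum(weight):
      price  weight
sku                
A202     79      16
B201     15      22
C101    122      12
C201    135      17
D102    156      16
E101    220      61
E201    147      48
take first 5 rows:
      price  weight
sku                
A202     79      16
B201     15      22
C101    122      12
C201    135      17
D102    156      16
So loc['D102', 'price'] = 156.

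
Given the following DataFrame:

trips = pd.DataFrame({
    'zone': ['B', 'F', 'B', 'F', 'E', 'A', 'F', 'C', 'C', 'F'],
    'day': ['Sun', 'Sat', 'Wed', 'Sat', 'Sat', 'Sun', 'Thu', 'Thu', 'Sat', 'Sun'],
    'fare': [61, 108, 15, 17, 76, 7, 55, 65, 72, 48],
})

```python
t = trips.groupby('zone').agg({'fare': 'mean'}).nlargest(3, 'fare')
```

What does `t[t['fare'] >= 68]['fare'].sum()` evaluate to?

group by zone, mean of fare:
      fare
zone      
A      7.0
B     38.0
C     68.5
E     76.0
F     57.0
take 3 rows with largest fare:
      fare
zone      
E     76.0
C     68.5
F     57.0
filter rows where fare >= 68:
      fare
zone      
E     76.0
C     68.5
sum of column 'fare' → 144.5

144.5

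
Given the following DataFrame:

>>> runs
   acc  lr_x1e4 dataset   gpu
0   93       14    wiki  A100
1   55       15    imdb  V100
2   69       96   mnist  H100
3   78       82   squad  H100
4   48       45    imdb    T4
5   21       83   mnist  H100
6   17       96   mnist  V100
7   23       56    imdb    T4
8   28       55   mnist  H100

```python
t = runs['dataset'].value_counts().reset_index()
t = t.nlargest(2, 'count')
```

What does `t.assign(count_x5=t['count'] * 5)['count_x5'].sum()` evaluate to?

35

value_counts of dataset:
dataset
mnist    4
imdb     3
wiki     1
squad    1
Name: count, dtype: int64
reset_index():
  dataset  count
0   mnist      4
1    imdb      3
2    wiki      1
3   squad      1
take 2 rows with largest count:
  dataset  count
0   mnist      4
1    imdb      3
add column count_x5 = t['count'] * 5:
  dataset  count  count_x5
0   mnist      4        20
1    imdb      3        15
Then the sum of column 'count_x5': 35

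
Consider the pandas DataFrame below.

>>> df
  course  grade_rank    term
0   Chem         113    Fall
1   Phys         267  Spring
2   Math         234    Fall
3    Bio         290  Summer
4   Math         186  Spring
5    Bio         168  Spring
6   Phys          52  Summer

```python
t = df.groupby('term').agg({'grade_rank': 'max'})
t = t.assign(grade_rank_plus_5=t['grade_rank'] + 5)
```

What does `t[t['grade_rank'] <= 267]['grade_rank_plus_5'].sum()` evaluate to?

511

group by term, max of grade_rank:
        grade_rank
term              
Fall           234
Spring         267
Summer         290
add column grade_rank_plus_5 = t['grade_rank'] + 5:
        grade_rank  grade_rank_plus_5
term                                 
Fall           234                239
Spring         267                272
Summer         290                295
filter rows where grade_rank <= 267:
        grade_rank  grade_rank_plus_5
term                                 
Fall           234                239
Spring         267                272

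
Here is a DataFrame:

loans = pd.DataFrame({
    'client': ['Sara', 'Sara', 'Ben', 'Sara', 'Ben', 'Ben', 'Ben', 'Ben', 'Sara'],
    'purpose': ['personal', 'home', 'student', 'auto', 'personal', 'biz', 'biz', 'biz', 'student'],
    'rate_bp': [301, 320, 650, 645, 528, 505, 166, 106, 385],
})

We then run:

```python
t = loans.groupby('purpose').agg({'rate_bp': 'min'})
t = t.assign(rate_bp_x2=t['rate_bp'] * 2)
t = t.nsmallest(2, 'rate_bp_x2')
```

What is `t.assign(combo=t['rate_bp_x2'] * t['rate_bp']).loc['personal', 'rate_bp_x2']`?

602

group by purpose, min of rate_bp:
          rate_bp
purpose          
auto          645
biz           106
home          320
personal      301
student       385
add column rate_bp_x2 = t['rate_bp'] * 2:
          rate_bp  rate_bp_x2
purpose                      
auto          645        1290
biz           106         212
home          320         640
personal      301         602
student       385         770
take 2 rows with smallest rate_bp_x2:
          rate_bp  rate_bp_x2
purpose                      
biz           106         212
personal      301         602
add column combo = t['rate_bp_x2'] * t['rate_bp']:
          rate_bp  rate_bp_x2   combo
purpose                              
biz           106         212   22472
personal      301         602  181202
So loc['personal', 'rate_bp_x2'] = 602.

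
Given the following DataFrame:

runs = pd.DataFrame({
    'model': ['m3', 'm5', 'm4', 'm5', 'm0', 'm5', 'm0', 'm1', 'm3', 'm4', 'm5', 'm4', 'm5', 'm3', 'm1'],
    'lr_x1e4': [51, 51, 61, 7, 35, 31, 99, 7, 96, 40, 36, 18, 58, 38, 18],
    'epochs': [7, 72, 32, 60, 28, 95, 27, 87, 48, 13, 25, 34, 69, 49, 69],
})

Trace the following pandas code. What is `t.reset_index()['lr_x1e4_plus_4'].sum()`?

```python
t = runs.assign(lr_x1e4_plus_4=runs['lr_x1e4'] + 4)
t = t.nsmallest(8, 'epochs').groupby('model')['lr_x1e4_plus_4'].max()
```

308

add column lr_x1e4_plus_4 = runs['lr_x1e4'] + 4:
   model  lr_x1e4  epochs  lr_x1e4_plus_4
0     m3       51       7              55
1     m5       51      72              55
2     m4       61      32              65
3     m5        7      60              11
4     m0       35      28              39
5     m5       31      95              35
6     m0       99      27             103
7     m1        7      87              11
8     m3       96      48             100
9     m4       40      13              44
10    m5       36      25              40
11    m4       18      34              22
12    m5       58      69              62
13    m3       38      49              42
14    m1       18      69              22
take 8 rows with smallest epochs:
   model  lr_x1e4  epochs  lr_x1e4_plus_4
0     m3       51       7              55
9     m4       40      13              44
10    m5       36      25              40
6     m0       99      27             103
4     m0       35      28              39
2     m4       61      32              65
11    m4       18      34              22
8     m3       96      48             100
group by model, max of lr_x1e4_plus_4:
model
m0    103
m3    100
m4     65
m5     40
Name: lr_x1e4_plus_4, dtype: int64
reset_index():
  model  lr_x1e4_plus_4
0    m0             103
1    m3             100
2    m4              65
3    m5              40
So sum() = 308.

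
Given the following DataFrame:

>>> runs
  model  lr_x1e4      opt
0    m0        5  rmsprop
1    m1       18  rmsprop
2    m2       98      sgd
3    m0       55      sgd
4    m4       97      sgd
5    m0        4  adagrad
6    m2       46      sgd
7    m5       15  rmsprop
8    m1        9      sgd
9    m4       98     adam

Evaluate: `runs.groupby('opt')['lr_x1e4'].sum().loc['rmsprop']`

38

group by opt, sum of lr_x1e4:
opt
adagrad      4
adam        98
rmsprop     38
sgd        305
Name: lr_x1e4, dtype: int64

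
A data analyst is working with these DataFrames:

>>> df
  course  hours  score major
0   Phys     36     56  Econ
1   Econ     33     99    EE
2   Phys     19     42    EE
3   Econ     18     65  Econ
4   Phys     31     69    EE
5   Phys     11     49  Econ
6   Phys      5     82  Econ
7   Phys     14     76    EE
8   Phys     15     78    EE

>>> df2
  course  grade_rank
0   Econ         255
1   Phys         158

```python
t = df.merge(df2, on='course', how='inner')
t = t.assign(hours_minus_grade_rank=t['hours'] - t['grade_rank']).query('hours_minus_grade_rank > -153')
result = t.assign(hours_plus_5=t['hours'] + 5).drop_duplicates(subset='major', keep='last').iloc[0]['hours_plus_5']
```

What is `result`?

16

merge on 'course' (how='inner') → 9 rows:
  course  hours  score major  grade_rank
0   Phys     36     56  Econ         158
1   Econ     33     99    EE         255
2   Phys     19     42    EE         158
3   Econ     18     65  Econ         255
4   Phys     31     69    EE         158
5   Phys     11     49  Econ         158
6   Phys      5     82  Econ         158
7   Phys     14     76    EE         158
8   Phys     15     78    EE         158
add column hours_minus_grade_rank = t['hours'] - t['grade_rank']:
  course  hours  score major  grade_rank  hours_minus_grade_rank
0   Phys     36     56  Econ         158                    -122
1   Econ     33     99    EE         255                    -222
2   Phys     19     42    EE         158                    -139
3   Econ     18     65  Econ         255                    -237
4   Phys     31     69    EE         158                    -127
5   Phys     11     49  Econ         158                    -147
6   Phys      5     82  Econ         158                    -153
7   Phys     14     76    EE         158                    -144
8   Phys     15     78    EE         158                    -143
filter rows where hours_minus_grade_rank > -153:
  course  hours  score major  grade_rank  hours_minus_grade_rank
0   Phys     36     56  Econ         158                    -122
2   Phys     19     42    EE         158                    -139
4   Phys     31     69    EE         158                    -127
5   Phys     11     49  Econ         158                    -147
7   Phys     14     76    EE         158                    -144
8   Phys     15     78    EE         158                    -143
add column hours_plus_5 = t['hours'] + 5:
  course  hours  score major  grade_rank  hours_minus_grade_rank  hours_plus_5
0   Phys     36     56  Econ         158                    -122            41
2   Phys     19     42    EE         158                    -139            24
4   Phys     31     69    EE         158                    -127            36
5   Phys     11     49  Econ         158                    -147            16
7   Phys     14     76    EE         158                    -144            19
8   Phys     15     78    EE         158                    -143            20
drop duplicate major (keep=last):
  course  hours  score major  grade_rank  hours_minus_grade_rank  hours_plus_5
5   Phys     11     49  Econ         158                    -147            16
8   Phys     15     78    EE         158                    -143            20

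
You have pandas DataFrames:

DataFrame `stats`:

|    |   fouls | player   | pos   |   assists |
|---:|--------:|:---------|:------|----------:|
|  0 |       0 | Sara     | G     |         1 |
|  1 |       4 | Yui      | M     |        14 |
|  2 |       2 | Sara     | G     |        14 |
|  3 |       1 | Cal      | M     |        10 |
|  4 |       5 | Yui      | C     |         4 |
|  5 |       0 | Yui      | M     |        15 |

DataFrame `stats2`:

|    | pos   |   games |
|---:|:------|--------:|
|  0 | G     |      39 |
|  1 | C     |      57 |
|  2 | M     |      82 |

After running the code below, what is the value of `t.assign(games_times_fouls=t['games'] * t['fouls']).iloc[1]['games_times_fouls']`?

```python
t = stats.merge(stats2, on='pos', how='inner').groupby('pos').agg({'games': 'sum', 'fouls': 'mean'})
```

merge on 'pos' (how='inner') → 6 rows:
   fouls player pos  assists  games
0      0   Sara   G        1     39
1      4    Yui   M       14     82
2      2   Sara   G       14     39
3      1    Cal   M       10     82
4      5    Yui   C        4     57
5      0    Yui   M       15     82
group by pos: sum(games), mean(fouls):
     games     fouls
pos                 
C       57  5.000000
G       78  1.000000
M      246  1.666667
add column games_times_fouls = t['games'] * t['fouls']:
     games     fouls  games_times_fouls
pos                                    
C       57  5.000000              285.0
G       78  1.000000               78.0
M      246  1.666667              410.0
So iloc[1]['games_times_fouls'] = 78.0.

78.0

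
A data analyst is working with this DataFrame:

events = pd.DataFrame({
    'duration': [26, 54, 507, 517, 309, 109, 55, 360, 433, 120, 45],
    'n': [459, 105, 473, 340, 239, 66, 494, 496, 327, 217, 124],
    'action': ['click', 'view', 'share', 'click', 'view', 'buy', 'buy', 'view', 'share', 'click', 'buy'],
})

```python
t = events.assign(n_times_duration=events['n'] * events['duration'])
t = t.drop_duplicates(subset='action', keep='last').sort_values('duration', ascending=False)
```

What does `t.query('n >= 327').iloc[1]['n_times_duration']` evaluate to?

add column n_times_duration = events['n'] * events['duration']:
    duration    n action  n_times_duration
0         26  459  click             11934
1         54  105   view              5670
2        507  473  share            239811
3        517  340  click            175780
4        309  239   view             73851
5        109   66    buy              7194
6         55  494    buy             27170
7        360  496   view            178560
8        433  327  share            141591
9        120  217  click             26040
10        45  124    buy              5580
drop duplicate action (keep=last):
    duration    n action  n_times_duration
7        360  496   view            178560
8        433  327  share            141591
9        120  217  click             26040
10        45  124    buy              5580
sort by duration descending:
    duration    n action  n_times_duration
8        433  327  share            141591
7        360  496   view            178560
9        120  217  click             26040
10        45  124    buy              5580
filter rows where n >= 327:
   duration    n action  n_times_duration
8       433  327  share            141591
7       360  496   view            178560
Finally, value at position 1, column 'n_times_duration' = 178560.

178560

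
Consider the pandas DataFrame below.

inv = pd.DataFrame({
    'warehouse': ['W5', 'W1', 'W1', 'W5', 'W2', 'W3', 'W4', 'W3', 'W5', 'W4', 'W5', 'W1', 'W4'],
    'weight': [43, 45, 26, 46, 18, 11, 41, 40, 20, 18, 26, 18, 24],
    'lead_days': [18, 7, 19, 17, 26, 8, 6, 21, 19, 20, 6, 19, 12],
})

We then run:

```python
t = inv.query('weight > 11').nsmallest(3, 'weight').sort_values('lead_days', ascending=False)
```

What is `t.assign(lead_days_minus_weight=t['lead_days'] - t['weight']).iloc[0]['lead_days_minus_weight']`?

filter rows where weight > 11:
   warehouse  weight  lead_days
0         W5      43         18
1         W1      45          7
2         W1      26         19
3         W5      46         17
4         W2      18         26
6         W4      41          6
7         W3      40         21
8         W5      20         19
9         W4      18         20
10        W5      26          6
11        W1      18         19
12        W4      24         12
take 3 rows with smallest weight:
   warehouse  weight  lead_days
4         W2      18         26
9         W4      18         20
11        W1      18         19
sort by lead_days descending:
   warehouse  weight  lead_days
4         W2      18         26
9         W4      18         20
11        W1      18         19
add column lead_days_minus_weight = t['lead_days'] - t['weight']:
   warehouse  weight  lead_days  lead_days_minus_weight
4         W2      18         26                       8
9         W4      18         20                       2
11        W1      18         19                       1
Hence 8.

8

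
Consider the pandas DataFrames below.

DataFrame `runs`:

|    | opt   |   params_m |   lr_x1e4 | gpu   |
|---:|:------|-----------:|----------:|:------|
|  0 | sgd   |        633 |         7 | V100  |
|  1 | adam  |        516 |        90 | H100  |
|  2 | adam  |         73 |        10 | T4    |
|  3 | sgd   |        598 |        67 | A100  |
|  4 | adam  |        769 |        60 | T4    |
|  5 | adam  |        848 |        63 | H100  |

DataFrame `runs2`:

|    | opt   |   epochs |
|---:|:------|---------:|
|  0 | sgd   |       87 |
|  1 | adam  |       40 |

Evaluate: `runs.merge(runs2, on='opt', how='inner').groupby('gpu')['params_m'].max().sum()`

2848

merge on 'opt' (how='inner') → 6 rows:
    opt  params_m  lr_x1e4   gpu  epochs
0   sgd       633        7  V100      87
1  adam       516       90  H100      40
2  adam        73       10    T4      40
3   sgd       598       67  A100      87
4  adam       769       60    T4      40
5  adam       848       63  H100      40
group by gpu, max of params_m:
gpu
A100    598
H100    848
T4      769
V100    633
Name: params_m, dtype: int64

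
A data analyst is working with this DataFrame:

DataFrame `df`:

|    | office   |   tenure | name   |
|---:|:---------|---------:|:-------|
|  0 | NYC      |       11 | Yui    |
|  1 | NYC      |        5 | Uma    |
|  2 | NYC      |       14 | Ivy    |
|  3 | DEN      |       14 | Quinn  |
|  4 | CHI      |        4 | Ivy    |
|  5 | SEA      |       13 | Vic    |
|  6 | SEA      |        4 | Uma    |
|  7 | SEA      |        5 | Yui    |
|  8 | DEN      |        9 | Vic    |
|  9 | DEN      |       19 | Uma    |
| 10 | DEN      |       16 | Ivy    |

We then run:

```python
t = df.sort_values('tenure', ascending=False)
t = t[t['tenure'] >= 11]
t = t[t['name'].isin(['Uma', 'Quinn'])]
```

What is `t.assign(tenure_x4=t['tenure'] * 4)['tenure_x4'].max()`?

76

sort by tenure descending:
   office  tenure   name
9     DEN      19    Uma
10    DEN      16    Ivy
2     NYC      14    Ivy
3     DEN      14  Quinn
5     SEA      13    Vic
0     NYC      11    Yui
8     DEN       9    Vic
1     NYC       5    Uma
7     SEA       5    Yui
4     CHI       4    Ivy
6     SEA       4    Uma
filter rows where tenure >= 11:
   office  tenure   name
9     DEN      19    Uma
10    DEN      16    Ivy
2     NYC      14    Ivy
3     DEN      14  Quinn
5     SEA      13    Vic
0     NYC      11    Yui
filter rows where name in ['Uma', 'Quinn']:
  office  tenure   name
9    DEN      19    Uma
3    DEN      14  Quinn
add column tenure_x4 = t['tenure'] * 4:
  office  tenure   name  tenure_x4
9    DEN      19    Uma         76
3    DEN      14  Quinn         56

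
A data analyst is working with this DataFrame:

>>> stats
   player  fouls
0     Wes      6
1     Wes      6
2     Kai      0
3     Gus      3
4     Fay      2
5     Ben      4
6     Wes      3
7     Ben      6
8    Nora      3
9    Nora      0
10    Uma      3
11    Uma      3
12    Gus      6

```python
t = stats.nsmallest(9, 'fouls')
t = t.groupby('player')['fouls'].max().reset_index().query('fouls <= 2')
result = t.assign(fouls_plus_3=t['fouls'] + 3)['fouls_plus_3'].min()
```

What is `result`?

take 9 rows with smallest fouls:
   player  fouls
2     Kai      0
9    Nora      0
4     Fay      2
3     Gus      3
6     Wes      3
8    Nora      3
10    Uma      3
11    Uma      3
5     Ben      4
group by player, max of fouls:
player
Ben     4
Fay     2
Gus     3
Kai     0
Nora    3
Uma     3
Wes     3
Name: fouls, dtype: int64
reset_index():
  player  fouls
0    Ben      4
1    Fay      2
2    Gus      3
3    Kai      0
4   Nora      3
5    Uma      3
6    Wes      3
filter rows where fouls <= 2:
  player  fouls
1    Fay      2
3    Kai      0
add column fouls_plus_3 = t['fouls'] + 3:
  player  fouls  fouls_plus_3
1    Fay      2             5
3    Kai      0             3
Hence 3.

3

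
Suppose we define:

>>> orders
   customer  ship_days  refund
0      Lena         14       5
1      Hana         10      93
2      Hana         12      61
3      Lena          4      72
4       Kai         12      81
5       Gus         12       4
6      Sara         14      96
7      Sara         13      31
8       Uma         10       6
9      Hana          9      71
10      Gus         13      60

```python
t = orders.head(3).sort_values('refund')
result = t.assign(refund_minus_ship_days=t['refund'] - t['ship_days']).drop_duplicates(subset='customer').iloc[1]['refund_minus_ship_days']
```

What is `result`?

take first 3 rows:
  customer  ship_days  refund
0     Lena         14       5
1     Hana         10      93
2     Hana         12      61
sort by refund:
  customer  ship_days  refund
0     Lena         14       5
2     Hana         12      61
1     Hana         10      93
add column refund_minus_ship_days = t['refund'] - t['ship_days']:
  customer  ship_days  refund  refund_minus_ship_days
0     Lena         14       5                      -9
2     Hana         12      61                      49
1     Hana         10      93                      83
drop duplicate customer (keep=first):
  customer  ship_days  refund  refund_minus_ship_days
0     Lena         14       5                      -9
2     Hana         12      61                      49
Then the value at position 1, column 'refund_minus_ship_days': 49

49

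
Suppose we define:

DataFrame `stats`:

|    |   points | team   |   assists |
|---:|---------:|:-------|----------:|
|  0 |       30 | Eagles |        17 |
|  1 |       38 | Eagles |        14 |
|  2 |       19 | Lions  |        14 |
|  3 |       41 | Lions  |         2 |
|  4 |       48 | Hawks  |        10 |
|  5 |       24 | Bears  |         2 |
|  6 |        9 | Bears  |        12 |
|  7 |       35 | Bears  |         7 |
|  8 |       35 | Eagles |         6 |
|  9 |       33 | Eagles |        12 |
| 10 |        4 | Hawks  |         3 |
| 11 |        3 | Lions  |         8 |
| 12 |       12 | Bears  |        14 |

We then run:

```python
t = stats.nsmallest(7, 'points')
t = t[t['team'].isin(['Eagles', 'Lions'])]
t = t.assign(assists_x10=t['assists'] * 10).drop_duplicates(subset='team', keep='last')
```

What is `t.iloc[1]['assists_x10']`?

take 7 rows with smallest points:
    points    team  assists
11       3   Lions        8
10       4   Hawks        3
6        9   Bears       12
12      12   Bears       14
2       19   Lions       14
5       24   Bears        2
0       30  Eagles       17
filter rows where team in ['Eagles', 'Lions']:
    points    team  assists
11       3   Lions        8
2       19   Lions       14
0       30  Eagles       17
add column assists_x10 = t['assists'] * 10:
    points    team  assists  assists_x10
11       3   Lions        8           80
2       19   Lions       14          140
0       30  Eagles       17          170
drop duplicate team (keep=last):
   points    team  assists  assists_x10
2      19   Lions       14          140
0      30  Eagles       17          170
Then the value at position 1, column 'assists_x10': 170

170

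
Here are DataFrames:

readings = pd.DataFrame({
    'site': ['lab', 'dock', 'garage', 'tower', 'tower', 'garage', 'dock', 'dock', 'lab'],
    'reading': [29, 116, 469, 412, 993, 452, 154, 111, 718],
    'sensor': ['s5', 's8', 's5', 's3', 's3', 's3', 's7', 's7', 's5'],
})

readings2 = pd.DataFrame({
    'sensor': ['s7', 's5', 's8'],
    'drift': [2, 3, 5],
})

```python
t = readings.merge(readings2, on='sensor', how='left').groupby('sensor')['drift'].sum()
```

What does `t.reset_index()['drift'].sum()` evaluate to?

merge on 'sensor' (how='left') → 9 rows:
     site  reading sensor  drift
0     lab       29     s5    3.0
1    dock      116     s8    5.0
2  garage      469     s5    3.0
3   tower      412     s3    NaN
4   tower      993     s3    NaN
5  garage      452     s3    NaN
6    dock      154     s7    2.0
7    dock      111     s7    2.0
8     lab      718     s5    3.0
group by sensor, sum of drift:
sensor
s3    0.0
s5    9.0
s7    4.0
s8    5.0
Name: drift, dtype: float64
reset_index():
  sensor  drift
0     s3    0.0
1     s5    9.0
2     s7    4.0
3     s8    5.0

18.0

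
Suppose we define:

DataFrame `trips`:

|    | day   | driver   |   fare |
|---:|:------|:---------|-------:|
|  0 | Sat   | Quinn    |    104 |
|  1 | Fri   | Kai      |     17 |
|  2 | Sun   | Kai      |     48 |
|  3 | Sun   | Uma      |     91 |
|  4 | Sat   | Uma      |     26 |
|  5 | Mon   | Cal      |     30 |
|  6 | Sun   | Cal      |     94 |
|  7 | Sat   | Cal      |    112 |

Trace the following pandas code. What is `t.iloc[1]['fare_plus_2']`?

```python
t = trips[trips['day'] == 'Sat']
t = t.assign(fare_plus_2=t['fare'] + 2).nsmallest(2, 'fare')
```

106

filter rows where day == 'Sat':
   day driver  fare
0  Sat  Quinn   104
4  Sat    Uma    26
7  Sat    Cal   112
add column fare_plus_2 = t['fare'] + 2:
   day driver  fare  fare_plus_2
0  Sat  Quinn   104          106
4  Sat    Uma    26           28
7  Sat    Cal   112          114
take 2 rows with smallest fare:
   day driver  fare  fare_plus_2
4  Sat    Uma    26           28
0  Sat  Quinn   104          106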